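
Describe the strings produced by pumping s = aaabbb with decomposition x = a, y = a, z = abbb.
{xy^i z : i ≥ 0} = {a^(2+i) b^3 : i ≥ 0} = {aabbb, aaabbb, aaaabbb, ...}

With x = a, y = a, z = abbb: Starting with aaabbb and pumping the second 'a', we get strings with 2+i a's followed by 3 b's for i = 0, 1, 2, ...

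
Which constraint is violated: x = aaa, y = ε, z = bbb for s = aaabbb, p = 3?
Violated: |y| > 0

The decomposition x = aaa, y = ε, z = bbb for s = aaabbb with p = 3
violates the constraint: |y| > 0

|y| = 0, but the pumping lemma requires |y| > 0 (y must be non-empty).

Pumping lemma constraints:
1. xyz = s (decomposition is valid)
2. |xy| ≤ p
3. |y| > 0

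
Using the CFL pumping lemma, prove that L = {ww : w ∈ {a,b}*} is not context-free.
Assume for contradiction that L is context-free, and let p ≥ 1 be the pumping length given by the pumping lemma for CFLs.
Choose s = a^p b^p a^p b^p. Then s ∈ L (take w = a^p b^p) and |s| = 4p ≥ p.
By the CFL pumping lemma, s = uvxyz for some u, v, x, y, z with |vxy| ≤ p, |vy| ≥ 1, and uv^i xy^i z ∈ L for every i ≥ 0.

Write s as four blocks A₁ B₁ A₂ B₂ with A₁ = A₂ = a^p and B₁ = B₂ = b^p. Since |vxy| ≤ p, the window vxy lies inside at most two adjacent blocks. Take i = 0 and let t = uxz, so |t| = 4p − |vy| with 1 ≤ |vy| ≤ p. If |t| is odd, t ∉ L immediately, so assume |vy| is even (hence |vy| ≥ 2) and |t|/2 = 2p − |vy|/2, which satisfies p ≤ |t|/2 ≤ 2p − 1.

Case 1 (vxy inside A₁B₁): t = a^(p−j) b^(p−l) a^p b^p with j + l = |vy|. The second half of t has length < 2p, so it is a suffix of the trailing a^p b^p and ends in b; the first half is a^(p−j) b^(p−l) a^((j+l)/2), which ends in a because (j+l)/2 ≥ 1. The halves differ, so t ∉ L.

Case 2 (vxy inside B₁A₂, straddling the middle): t = a^p b^(p−j) a^(p−l) b^p with j + l = |vy|. If t = ww, then w is a prefix of t of length ≥ p, so w begins with a^p; and w is a suffix of t of length ≥ p, so w ends with b^p. That forces |w| ≥ 2p, contradicting |w| = |t|/2 ≤ 2p − 1. So t ∉ L.

Case 3 (vxy inside A₂B₂): t = a^p b^p a^(p−j) b^(p−l) with j + l = |vy|. The first half of t is a prefix of a^p b^p, so it begins with a; the second half is b^((j+l)/2) a^(p−j) b^(p−l), which begins with b. The halves differ, so t ∉ L.

In every case uv⁰xy⁰z = uxz ∉ L.

This contradicts the CFL pumping lemma, which requires uv^i xy^i z ∈ L for all i ≥ 0.
Hence L = {ww : w ∈ {a,b}*} is not context-free. ∎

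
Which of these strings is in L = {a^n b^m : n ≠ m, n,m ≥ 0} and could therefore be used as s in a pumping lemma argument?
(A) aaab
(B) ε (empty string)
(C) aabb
(A) aaab

The pumping lemma is applied to a string s that lies in L, so first check membership of each option:
- (A) aaab = a^3 b^1 with 3 ≠ 1, so it is in L ✓
- (B) ε = a^0 b^0 has n = m = 0, so it is not in L ✗
- (C) aabb = a^2 b^2 has n = m = 2, so it is not in L ✗

Only (A) aaab is in L, so it is the only candidate that could play the role of s.
(In a complete proof one picks s in terms of the pumping length p so that |s| ≥ p is guaranteed; a fixed string like aaab illustrates the shape of such an s.)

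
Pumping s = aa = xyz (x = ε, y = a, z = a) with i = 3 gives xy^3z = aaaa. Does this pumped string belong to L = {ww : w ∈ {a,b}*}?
Yes

xy³z = ε · aaa · a = aaaa.
aaaa splits into halves aa · aa, which are equal, so it is in L (w = aa).
(A single pumped string landing in L is not a contradiction by itself; a non-regularity proof needs some i for which xy^i z ∉ L, for every admissible decomposition.)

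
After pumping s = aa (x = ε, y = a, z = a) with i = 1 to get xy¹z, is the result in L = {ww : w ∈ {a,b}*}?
Yes

xy¹z = ε · a · a = aa.
aa splits into halves a · a, which are equal, so it is in L (w = a).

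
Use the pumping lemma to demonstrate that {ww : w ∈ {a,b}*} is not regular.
Assume for contradiction that L is regular, and let p ≥ 1 be the pumping length given by the pumping lemma.
Choose s = a^p b a^p b. Then s ∈ L (take w = a^p b) and |s| = 2p + 2 ≥ p.
By the pumping lemma, s = xyz for some x, y, z with |xy| ≤ p, |y| ≥ 1, and xy^i z ∈ L for every i ≥ 0.
Since |xy| ≤ p and the first p symbols of s are all a's, y = a^k for some k with 1 ≤ k ≤ p.

Take i = 2: t = xy²z = a^(p + k) b a^p b.
Suppose t = uu for some string u. The string t contains exactly two b's and ends in b, so u contains exactly one b and ends in b; hence u = a^j b for some j, and uu = a^j b a^j b. Comparing with t = a^(p + k) b a^p b forces j = p + k (first block) and j = p (second block), which is impossible since k ≥ 1. So t ∉ L.

This contradicts the pumping lemma, which requires xy^i z ∈ L for all i ≥ 0.
Hence L = {ww : w ∈ {a,b}*} is not regular. ∎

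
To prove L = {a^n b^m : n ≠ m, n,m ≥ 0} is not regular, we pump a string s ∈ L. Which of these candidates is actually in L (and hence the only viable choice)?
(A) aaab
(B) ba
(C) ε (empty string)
(A) aaab

The pumping lemma is applied to a string s that lies in L, so first check membership of each option:
- (A) aaab = a^3 b^1 with 3 ≠ 1, so it is in L ✓
- (B) ba has an a after a b, so it is not of the form a^n b^m and is not in L ✗
- (C) ε = a^0 b^0 has n = m = 0, so it is not in L ✗

Only (A) aaab is in L, so it is the only candidate that could play the role of s.
(In a complete proof one picks s in terms of the pumping length p so that |s| ≥ p is guaranteed; a fixed string like aaab illustrates the shape of such an s.)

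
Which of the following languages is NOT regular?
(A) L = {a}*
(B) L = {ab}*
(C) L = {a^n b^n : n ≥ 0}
(C) {a^n b^n : n ≥ 0}

(C) L = {a^n b^n : n ≥ 0} is NOT regular.

The pumping lemma can be used to prove this:
After pumping, the number of a's and b's become unequal

The other languages are regular because they can be recognized by finite automata.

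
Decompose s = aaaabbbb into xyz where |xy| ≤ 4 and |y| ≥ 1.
x = '', y = 'aaa', z = 'abbbb'

For s = aaaabbbb and p = 4, one valid decomposition is:
- x = '' (length 0)
- y = 'aaa' (length 3)
- z = 'abbbb' (length 5)

Verification:
- xyz = '' + 'aaa' + 'abbbb' = aaaabbbb ✓
- |xy| = 3 ≤ 4 ✓
- |y| = 3 > 0 ✓

All pumping lemma constraints are satisfied.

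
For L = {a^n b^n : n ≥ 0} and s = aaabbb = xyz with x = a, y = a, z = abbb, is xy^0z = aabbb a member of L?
No

xy⁰z = a · ε · abbb = aabbb.
aabbb has 2 a's and 3 b's; 2 ≠ 3, so it is not in L.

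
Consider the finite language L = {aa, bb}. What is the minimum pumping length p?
p = 3

For a finite language L, the pumping lemma holds vacuously if p > max|s| for s ∈ L.

The longest string in L = {aa, bb} has length 2.
If p = 3, then no string s ∈ L has |s| ≥ p, so the condition is vacuously true.

The minimum pumping length is p = 3.

Why no smaller p works: for any p ≤ 2, the longest string s ∈ L has |s| = 2 ≥ p, so it would
have to be pumpable; but pumping up (i = 2, 3, ...) produces ever longer strings, which cannot all lie in the
finite language L. So the pumping property fails for every p ≤ 2.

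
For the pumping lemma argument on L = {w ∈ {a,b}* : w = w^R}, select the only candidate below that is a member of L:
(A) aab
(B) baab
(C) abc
(B) baab

The pumping lemma is applied to a string s that lies in L, so first check membership of each option:
- (A) aab reversed is baa ≠ aab, so it is not a palindrome and is not in L ✗
- (B) baab reversed is baab, the same string, so it is a palindrome and is in L ✓
- (C) abc reversed is cba ≠ abc, so it is not a palindrome and is not in L ✗

Only (B) baab is in L, so it is the only candidate that could play the role of s.
(In a complete proof one picks s in terms of the pumping length p so that |s| ≥ p is guaranteed; a fixed string like baab illustrates the shape of such an s.)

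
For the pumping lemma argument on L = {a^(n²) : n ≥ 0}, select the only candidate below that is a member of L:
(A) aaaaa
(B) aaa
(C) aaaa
(C) aaaa

The pumping lemma is applied to a string s that lies in L, so first check membership of each option:
- (A) aaaaa has length 5, strictly between 2² = 4 and 3² = 9, so it is not in L ✗
- (B) aaa has length 3, strictly between 1² = 1 and 2² = 4, so it is not in L ✗
- (C) aaaa has length 4 = 2², a perfect square, so it is in L ✓

Only (C) aaaa is in L, so it is the only candidate that could play the role of s.
(In a complete proof one picks s in terms of the pumping length p so that |s| ≥ p is guaranteed; a fixed string like aaaa illustrates the shape of such an s.)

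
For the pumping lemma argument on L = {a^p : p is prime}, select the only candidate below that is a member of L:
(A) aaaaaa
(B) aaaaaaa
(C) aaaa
(B) aaaaaaa

The pumping lemma is applied to a string s that lies in L, so first check membership of each option:
- (A) aaaaaa has length 6 = 2 × 3, which is not prime, so it is not in L ✗
- (B) aaaaaaa has length 7, which is prime, so it is in L ✓
- (C) aaaa has length 4 = 2 × 2, which is not prime, so it is not in L ✗

Only (B) aaaaaaa is in L, so it is the only candidate that could play the role of s.
(In a complete proof one picks s in terms of the pumping length p so that |s| ≥ p is guaranteed; a fixed string like aaaaaaa illustrates the shape of such an s.)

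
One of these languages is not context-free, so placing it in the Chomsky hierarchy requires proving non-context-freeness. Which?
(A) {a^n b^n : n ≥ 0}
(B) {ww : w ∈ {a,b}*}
(B) {ww : w ∈ {a,b}*}

(B) {ww : w ∈ {a,b}*} requires the CFL pumping lemma.

- {a^n b^n : n ≥ 0} is context-free (but not regular)
  • Can be shown non-regular with the regular pumping lemma
  • After pumping, the number of a's and b's become unequal

- {ww : w ∈ {a,b}*} is NOT context-free
  • Requires the CFL pumping lemma to prove
  • Cannot verify equality of two arbitrary substrings

The CFL pumping lemma is "stronger" in that it can prove non-membership
in the larger class of context-free languages.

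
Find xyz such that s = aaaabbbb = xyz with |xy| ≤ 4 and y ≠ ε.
x = '', y = 'aa', z = 'aabbbb'

For s = aaaabbbb and p = 4, one valid decomposition is:
- x = '' (length 0)
- y = 'aa' (length 2)
- z = 'aabbbb' (length 6)

Verification:
- xyz = '' + 'aa' + 'aabbbb' = aaaabbbb ✓
- |xy| = 2 ≤ 4 ✓
- |y| = 2 > 0 ✓

All pumping lemma constraints are satisfied.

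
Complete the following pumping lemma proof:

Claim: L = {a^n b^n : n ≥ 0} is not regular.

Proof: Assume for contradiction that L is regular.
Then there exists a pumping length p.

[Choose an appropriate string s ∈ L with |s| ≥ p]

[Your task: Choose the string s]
s = a^p b^p

This string is in L (has equal a's and b's) and has length 2p ≥ p.
Any decomposition xyz with |xy| ≤ p means y consists only of a's,
so pumping will unbalance the counts.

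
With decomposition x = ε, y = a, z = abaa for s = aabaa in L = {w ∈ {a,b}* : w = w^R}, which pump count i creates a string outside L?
i = 0

xy⁰z = ε · ε · abaa = abaa; abaa reversed is aaba ≠ abaa, so it is not a palindrome and is not in L.
(Other choices also work, e.g. i = 2, 3; only i = 1 is guaranteed to stay in L since xy¹z = s.)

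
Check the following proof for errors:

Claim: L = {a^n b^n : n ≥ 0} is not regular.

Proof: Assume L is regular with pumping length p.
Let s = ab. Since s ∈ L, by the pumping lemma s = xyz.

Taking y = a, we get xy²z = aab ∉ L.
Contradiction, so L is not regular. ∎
The proof is INCORRECT.

Error: The string s = ab may be shorter than p.
The pumping lemma only applies to strings with |s| ≥ p, and p is not under our control.
We must choose s in terms of p, e.g. s = a^p b^p, to ensure |s| ≥ p.
(The proof also fixes one particular y; a valid argument must handle every decomposition with |xy| ≤ p and |y| ≥ 1 — for s = a^p b^p this forces y = a^k, and then xy²z = a^(p+k) b^p ∉ L.)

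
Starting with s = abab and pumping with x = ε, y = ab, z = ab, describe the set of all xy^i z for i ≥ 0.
{xy^i z : i ≥ 0} = {(ab)^(i+1) : i ≥ 0} = {ab, abab, ababab, ...}

With x = ε, y = ab, z = ab: Pumping 'ab' gives strings of alternating a's and b's.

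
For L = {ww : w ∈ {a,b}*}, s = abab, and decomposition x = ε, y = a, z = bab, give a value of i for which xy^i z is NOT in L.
i = 3

xy³z = ε · aaa · bab = aaabab; aaabab has length 6; its halves are aaa and bab, which differ, so it is not in L.
(Other choices also work, e.g. i = 0, 2; only i = 1 is guaranteed to stay in L since xy¹z = s.)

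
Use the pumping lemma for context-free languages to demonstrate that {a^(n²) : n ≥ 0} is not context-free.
Assume for contradiction that L is context-free, and let p ≥ 1 be the pumping length given by the pumping lemma for CFLs.
Choose s = a^(p²). Then s ∈ L and |s| = p² ≥ p.
By the CFL pumping lemma, s = uvxyz for some u, v, x, y, z with |vxy| ≤ p, |vy| ≥ 1, and uv^i xy^i z ∈ L for every i ≥ 0.
All symbols are a's, so only lengths matter: let k = |vy|, with 1 ≤ k ≤ |vxy| ≤ p.

Take i = 2: |uv²xy²z| = p² + k, and p² < p² + k ≤ p² + p < (p + 1)².
So the length lies strictly between consecutive squares and is not a perfect square; uv²xy²z ∉ L.

This contradicts the CFL pumping lemma, which requires uv^i xy^i z ∈ L for all i ≥ 0.
Hence L = {a^(n²) : n ≥ 0} is not context-free. ∎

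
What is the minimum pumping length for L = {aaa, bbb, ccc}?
p = 4

For a finite language L, the pumping lemma holds vacuously if p > max|s| for s ∈ L.

The longest string in L = {aaa, bbb, ccc} has length 3.
If p = 4, then no string s ∈ L has |s| ≥ p, so the condition is vacuously true.

The minimum pumping length is p = 4.

Why no smaller p works: for any p ≤ 3, the longest string s ∈ L has |s| = 3 ≥ p, so it would
have to be pumpable; but pumping up (i = 2, 3, ...) produces ever longer strings, which cannot all lie in the
finite language L. So the pumping property fails for every p ≤ 3.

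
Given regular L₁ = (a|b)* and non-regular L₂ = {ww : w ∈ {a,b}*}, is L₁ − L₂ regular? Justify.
No — L₁ − L₂ is not regular.

L₁ − L₂ is the complement of {ww} within {a,b}*. If it were regular, its complement {ww} would be regular as well (regular languages are closed under complement) — contradiction. So L₁ − L₂ is not regular.

Note that the bare facts "L₁ regular, L₂ non-regular" do not settle the question by themselves: the closure of regular languages under ∪, ∩, complement and difference applies only when BOTH operands are regular. With a non-regular operand the result can come out regular or non-regular depending on the specific languages, so one has to work out L₁ − L₂ for this particular pair, as above.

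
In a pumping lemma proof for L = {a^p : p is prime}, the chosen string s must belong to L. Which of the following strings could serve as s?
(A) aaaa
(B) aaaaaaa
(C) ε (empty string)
(B) aaaaaaa

The pumping lemma is applied to a string s that lies in L, so first check membership of each option:
- (A) aaaa has length 4 = 2 × 2, which is not prime, so it is not in L ✗
- (B) aaaaaaa has length 7, which is prime, so it is in L ✓
- (C) ε has length 0, which is not prime, so it is not in L ✗

Only (B) aaaaaaa is in L, so it is the only candidate that could play the role of s.
(In a complete proof one picks s in terms of the pumping length p so that |s| ≥ p is guaranteed; a fixed string like aaaaaaa illustrates the shape of such an s.)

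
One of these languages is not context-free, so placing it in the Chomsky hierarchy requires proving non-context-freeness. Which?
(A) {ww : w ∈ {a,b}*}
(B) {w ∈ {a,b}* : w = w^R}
(A) {ww : w ∈ {a,b}*}

(A) {ww : w ∈ {a,b}*} requires the CFL pumping lemma.

- {w ∈ {a,b}* : w = w^R} is context-free (but not regular)
  • Can be shown non-regular with the regular pumping lemma
  • After pumping, the string is no longer symmetric

- {ww : w ∈ {a,b}*} is NOT context-free
  • Requires the CFL pumping lemma to prove
  • Cannot verify equality of two arbitrary substrings

The CFL pumping lemma is "stronger" in that it can prove non-membership
in the larger class of context-free languages.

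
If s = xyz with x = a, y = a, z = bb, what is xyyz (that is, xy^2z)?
aaabb

Given x = 'a', y = 'a', z = 'bb' and i = 2:

xy^2z = x + y·y·...·y (2 times) + z
       = 'a' + 'a'^2 + 'bb'
       = 'a' + 'aa' + 'bb'
       = 'aaabb'

The pumped string is 'aaabb' with length 5.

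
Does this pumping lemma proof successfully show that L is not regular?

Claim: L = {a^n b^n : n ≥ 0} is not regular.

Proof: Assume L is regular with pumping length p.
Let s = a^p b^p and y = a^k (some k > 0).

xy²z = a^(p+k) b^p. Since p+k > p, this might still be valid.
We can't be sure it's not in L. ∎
The proof is INCORRECT.

Error: The conclusion is wrong.
xy²z = a^(p+k) b^p is definitely NOT in L because the number of a's (p+k) ≠ number of b's (p).
The proof incorrectly doubts what is actually a valid contradiction.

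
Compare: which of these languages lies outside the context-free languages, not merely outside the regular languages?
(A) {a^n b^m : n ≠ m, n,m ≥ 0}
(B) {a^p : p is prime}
(B) {a^p : p is prime}

(B) {a^p : p is prime} requires the CFL pumping lemma.

- {a^n b^m : n ≠ m, n,m ≥ 0} is context-free (but not regular)
  • Can be shown non-regular with the regular pumping lemma
  • After pumping a's, we can make n = m

- {a^p : p is prime} is NOT context-free
  • Requires the CFL pumping lemma to prove
  • The CFL pumping lemma also fails because prime gaps are unbounded

The CFL pumping lemma is "stronger" in that it can prove non-membership
in the larger class of context-free languages.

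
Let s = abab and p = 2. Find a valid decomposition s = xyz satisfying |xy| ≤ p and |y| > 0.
x = '', y = 'ab', z = 'ab'

For s = abab and p = 2, one valid decomposition is:
- x = '' (length 0)
- y = 'ab' (length 2)
- z = 'ab' (length 2)

Verification:
- xyz = '' + 'ab' + 'ab' = abab ✓
- |xy| = 2 ≤ 2 ✓
- |y| = 2 > 0 ✓

All pumping lemma constraints are satisfied.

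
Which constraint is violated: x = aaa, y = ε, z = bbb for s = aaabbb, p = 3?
Violated: |y| > 0

The decomposition x = aaa, y = ε, z = bbb for s = aaabbb with p = 3
violates the constraint: |y| > 0

|y| = 0, but the pumping lemma requires |y| > 0 (y must be non-empty).

Pumping lemma constraints:
1. xyz = s (decomposition is valid)
2. |xy| ≤ p
3. |y| > 0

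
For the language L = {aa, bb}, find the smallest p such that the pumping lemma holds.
p = 3

For a finite language L, the pumping lemma holds vacuously if p > max|s| for s ∈ L.

The longest string in L = {aa, bb} has length 2.
If p = 3, then no string s ∈ L has |s| ≥ p, so the condition is vacuously true.

The minimum pumping length is p = 3.

Why no smaller p works: for any p ≤ 2, the longest string s ∈ L has |s| = 2 ≥ p, so it would
have to be pumpable; but pumping up (i = 2, 3, ...) produces ever longer strings, which cannot all lie in the
finite language L. So the pumping property fails for every p ≤ 2.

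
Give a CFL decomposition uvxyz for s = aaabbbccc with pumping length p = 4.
u='aa', v='a', x='bb', y='b', z='ccc'

For s = aaabbbccc with pumping length p = 4:

One valid decomposition:
- u = 'aa'
- v = 'a'
- x = 'bb'
- y = 'b'
- z = 'ccc'

Verification:
- uvxyz = 'aa' + 'a' + 'bb' + 'b' + 'ccc' = aaabbbccc ✓
- |vxy| = |'abbb'| = 4 ≤ 4 ✓
- |vy| = |'ab'| = 2 > 0 ✓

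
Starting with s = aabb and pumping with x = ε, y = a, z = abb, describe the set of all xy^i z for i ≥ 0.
{xy^i z : i ≥ 0} = {a^(i+1) b^2 : i ≥ 0} = {abb, aabb, aaabb, ...}

With x = ε, y = a, z = abb: Starting with aabb and pumping the first 'a' (z = abb keeps the second 'a'), we get strings with i+1 a's followed by 2 b's for i = 0, 1, 2, ...; note bb is not produced because z always contributes one a.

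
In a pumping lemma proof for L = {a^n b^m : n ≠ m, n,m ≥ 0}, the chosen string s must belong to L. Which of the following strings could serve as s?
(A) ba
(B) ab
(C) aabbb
(C) aabbb

The pumping lemma is applied to a string s that lies in L, so first check membership of each option:
- (A) ba has an a after a b, so it is not of the form a^n b^m and is not in L ✗
- (B) ab = a^1 b^1 has n = m = 1, so it is not in L ✗
- (C) aabbb = a^2 b^3 with 2 ≠ 3, so it is in L ✓

Only (C) aabbb is in L, so it is the only candidate that could play the role of s.
(In a complete proof one picks s in terms of the pumping length p so that |s| ≥ p is guaranteed; a fixed string like aabbb illustrates the shape of such an s.)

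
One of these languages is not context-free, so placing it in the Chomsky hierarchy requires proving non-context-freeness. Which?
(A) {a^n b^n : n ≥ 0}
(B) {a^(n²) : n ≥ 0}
(B) {a^(n²) : n ≥ 0}

(B) {a^(n²) : n ≥ 0} requires the CFL pumping lemma.

- {a^n b^n : n ≥ 0} is context-free (but not regular)
  • Can be shown non-regular with the regular pumping lemma
  • After pumping, the number of a's and b's become unequal

- {a^(n²) : n ≥ 0} is NOT context-free
  • Requires the CFL pumping lemma to prove
  • Gaps between squares grow unboundedly

The CFL pumping lemma is "stronger" in that it can prove non-membership
in the larger class of context-free languages.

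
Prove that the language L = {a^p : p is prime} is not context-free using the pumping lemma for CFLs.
Assume for contradiction that L is context-free, and let p ≥ 1 be the pumping length given by the pumping lemma for CFLs.
Choose a prime q with q ≥ p and let s = a^q. Then s ∈ L and |s| = q ≥ p.
By the CFL pumping lemma, s = uvxyz for some u, v, x, y, z with |vxy| ≤ p, |vy| ≥ 1, and uv^i xy^i z ∈ L for every i ≥ 0.
All symbols are a's, so only lengths matter: let k = |vy|, with 1 ≤ k ≤ p. Then |uv^i xy^i z| = q + (i − 1)k.

Take i = q + 1: the length is q + qk = q(k + 1).
Both factors satisfy q ≥ 2 and k + 1 ≥ 2, so q(k + 1) is composite and uv^(q+1) xy^(q+1) z ∉ L.

This contradicts the CFL pumping lemma, which requires uv^i xy^i z ∈ L for all i ≥ 0.
Hence L = {a^p : p is prime} is not context-free. ∎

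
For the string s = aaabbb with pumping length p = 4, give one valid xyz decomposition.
x = '', y = 'aa', z = 'abbb'

For s = aaabbb and p = 4, one valid decomposition is:
- x = '' (length 0)
- y = 'aa' (length 2)
- z = 'abbb' (length 4)

Verification:
- xyz = '' + 'aa' + 'abbb' = aaabbb ✓
- |xy| = 2 ≤ 4 ✓
- |y| = 2 > 0 ✓

All pumping lemma constraints are satisfied.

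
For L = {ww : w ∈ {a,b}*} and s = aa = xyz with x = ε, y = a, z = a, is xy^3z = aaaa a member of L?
Yes

xy³z = ε · aaa · a = aaaa.
aaaa splits into halves aa · aa, which are equal, so it is in L (w = aa).
(A single pumped string landing in L is not a contradiction by itself; a non-regularity proof needs some i for which xy^i z ∉ L, for every admissible decomposition.)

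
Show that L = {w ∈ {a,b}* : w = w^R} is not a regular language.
Assume for contradiction that L is regular, and let p ≥ 1 be the pumping length given by the pumping lemma.
Choose s = a^p b a^p. Then s ∈ L (it reads the same in both directions) and |s| = 2p + 1 ≥ p.
By the pumping lemma, s = xyz for some x, y, z with |xy| ≤ p, |y| ≥ 1, and xy^i z ∈ L for every i ≥ 0.
Since |xy| ≤ p and the first p symbols of s are all a's, y = a^k for some k with 1 ≤ k ≤ p.

Take i = 0: xy⁰z = a^(p − k) b a^p.
Its reversal is a^p b a^(p − k). These differ because the block of a's before the unique b has length p − k in one and p in the other, and p − k ≠ p since k ≥ 1. So xy⁰z is not a palindrome, i.e. xy⁰z ∉ L.

This contradicts the pumping lemma, which requires xy^i z ∈ L for all i ≥ 0.
Hence L = {w ∈ {a,b}* : w = w^R} is not regular. ∎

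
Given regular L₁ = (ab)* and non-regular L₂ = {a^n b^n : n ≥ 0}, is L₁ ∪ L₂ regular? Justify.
No — L₁ ∪ L₂ is not regular.

Let U = (ab)* ∪ {a^n b^n}. If U were regular, then U ∩ aa*bb* would be regular (closure under intersection with a regular language). But (ab)* ∩ aa*bb* = {ab} and {a^n b^n} ∩ aa*bb* = {a^n b^n : n ≥ 1}, so U ∩ aa*bb* = {a^n b^n : n ≥ 1}, which is not regular. Hence U is not regular.

Note that the bare facts "L₁ regular, L₂ non-regular" do not settle the question by themselves: the closure of regular languages under ∪, ∩, complement and difference applies only when BOTH operands are regular. With a non-regular operand the result can come out regular or non-regular depending on the specific languages, so one has to work out L₁ ∪ L₂ for this particular pair, as above.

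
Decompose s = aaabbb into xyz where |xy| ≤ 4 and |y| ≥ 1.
x = 'aa', y = 'a', z = 'bbb'

For s = aaabbb and p = 4, one valid decomposition is:
- x = 'aa' (length 2)
- y = 'a' (length 1)
- z = 'bbb' (length 3)

Verification:
- xyz = 'aa' + 'a' + 'bbb' = aaabbb ✓
- |xy| = 3 ≤ 4 ✓
- |y| = 1 > 0 ✓

All pumping lemma constraints are satisfied.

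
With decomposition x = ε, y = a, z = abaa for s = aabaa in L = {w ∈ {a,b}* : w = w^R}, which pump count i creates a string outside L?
i = 2

xy²z = ε · aa · abaa = aaabaa; aaabaa reversed is aabaaa ≠ aaabaa, so it is not a palindrome and is not in L.
(Other choices also work, e.g. i = 0, 3; only i = 1 is guaranteed to stay in L since xy¹z = s.)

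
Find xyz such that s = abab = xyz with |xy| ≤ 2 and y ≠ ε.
x = '', y = 'a', z = 'bab'

For s = abab and p = 2, one valid decomposition is:
- x = '' (length 0)
- y = 'a' (length 1)
- z = 'bab' (length 3)

Verification:
- xyz = '' + 'a' + 'bab' = abab ✓
- |xy| = 1 ≤ 2 ✓
- |y| = 1 > 0 ✓

All pumping lemma constraints are satisfied.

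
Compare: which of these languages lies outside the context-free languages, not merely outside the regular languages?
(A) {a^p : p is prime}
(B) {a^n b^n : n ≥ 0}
(A) {a^p : p is prime}

(A) {a^p : p is prime} requires the CFL pumping lemma.

- {a^n b^n : n ≥ 0} is context-free (but not regular)
  • Can be shown non-regular with the regular pumping lemma
  • After pumping, the number of a's and b's become unequal

- {a^p : p is prime} is NOT context-free
  • Requires the CFL pumping lemma to prove
  • The CFL pumping lemma also fails because prime gaps are unbounded

The CFL pumping lemma is "stronger" in that it can prove non-membership
in the larger class of context-free languages.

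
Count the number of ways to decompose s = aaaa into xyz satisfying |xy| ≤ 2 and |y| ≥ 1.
3

For s = 'aaaa' with pumping length p = 2:

Constraints: |xy| ≤ 2, |y| > 0

Valid decompositions (|xy| ≤ p, |y| ≥ 1):
  • x='', y='a', z='aaa'
  • x='a', y='a', z='aa'
  • x='', y='aa', z='aa'

Total count: 3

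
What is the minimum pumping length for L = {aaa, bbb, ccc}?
p = 4

For a finite language L, the pumping lemma holds vacuously if p > max|s| for s ∈ L.

The longest string in L = {aaa, bbb, ccc} has length 3.
If p = 4, then no string s ∈ L has |s| ≥ p, so the condition is vacuously true.

The minimum pumping length is p = 4.

Why no smaller p works: for any p ≤ 3, the longest string s ∈ L has |s| = 3 ≥ p, so it would
have to be pumpable; but pumping up (i = 2, 3, ...) produces ever longer strings, which cannot all lie in the
finite language L. So the pumping property fails for every p ≤ 3.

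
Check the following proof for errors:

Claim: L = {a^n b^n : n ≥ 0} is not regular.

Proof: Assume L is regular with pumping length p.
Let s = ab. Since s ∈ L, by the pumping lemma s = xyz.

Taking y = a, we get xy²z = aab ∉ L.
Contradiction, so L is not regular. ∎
The proof is INCORRECT.

Error: The string s = ab may be shorter than p.
The pumping lemma only applies to strings with |s| ≥ p, and p is not under our control.
We must choose s in terms of p, e.g. s = a^p b^p, to ensure |s| ≥ p.
(The proof also fixes one particular y; a valid argument must handle every decomposition with |xy| ≤ p and |y| ≥ 1 — for s = a^p b^p this forces y = a^k, and then xy²z = a^(p+k) b^p ∉ L.)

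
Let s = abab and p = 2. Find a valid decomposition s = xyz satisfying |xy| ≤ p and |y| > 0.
x = '', y = 'a', z = 'bab'

For s = abab and p = 2, one valid decomposition is:
- x = '' (length 0)
- y = 'a' (length 1)
- z = 'bab' (length 3)

Verification:
- xyz = '' + 'a' + 'bab' = abab ✓
- |xy| = 1 ≤ 2 ✓
- |y| = 1 > 0 ✓

All pumping lemma constraints are satisfied.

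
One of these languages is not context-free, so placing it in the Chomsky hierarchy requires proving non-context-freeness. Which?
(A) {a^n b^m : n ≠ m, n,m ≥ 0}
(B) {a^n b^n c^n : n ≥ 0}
(B) {a^n b^n c^n : n ≥ 0}

(B) {a^n b^n c^n : n ≥ 0} requires the CFL pumping lemma.

- {a^n b^m : n ≠ m, n,m ≥ 0} is context-free (but not regular)
  • Can be shown non-regular with the regular pumping lemma
  • After pumping a's, we can make n = m

- {a^n b^n c^n : n ≥ 0} is NOT context-free
  • Requires the CFL pumping lemma to prove
  • Cannot maintain three equal counts simultaneously

The CFL pumping lemma is "stronger" in that it can prove non-membership
in the larger class of context-free languages.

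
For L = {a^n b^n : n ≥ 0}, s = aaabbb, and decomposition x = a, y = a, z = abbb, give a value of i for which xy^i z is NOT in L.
i = 3

xy³z = a · aaa · abbb = aaaaabbb; aaaaabbb has 5 a's and 3 b's; 5 ≠ 3, so it is not in L.
(Other choices also work, e.g. i = 0, 2; only i = 1 is guaranteed to stay in L since xy¹z = s.)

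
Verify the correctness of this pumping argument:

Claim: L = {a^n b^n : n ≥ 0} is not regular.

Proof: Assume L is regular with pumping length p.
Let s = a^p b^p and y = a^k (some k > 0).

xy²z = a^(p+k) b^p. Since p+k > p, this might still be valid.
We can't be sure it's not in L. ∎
The proof is INCORRECT.

Error: The conclusion is wrong.
xy²z = a^(p+k) b^p is definitely NOT in L because the number of a's (p+k) ≠ number of b's (p).
The proof incorrectly doubts what is actually a valid contradiction.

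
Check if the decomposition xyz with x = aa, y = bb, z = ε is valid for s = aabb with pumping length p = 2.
Violated: |xy| ≤ p

The decomposition x = aa, y = bb, z = ε for s = aabb with p = 2
violates the constraint: |xy| ≤ p

|xy| = |aabb| = 4 > 2 = p. The decomposition puts too many characters in xy.

Pumping lemma constraints:
1. xyz = s (decomposition is valid)
2. |xy| ≤ p
3. |y| > 0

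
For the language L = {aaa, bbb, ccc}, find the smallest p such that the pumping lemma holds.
p = 4

For a finite language L, the pumping lemma holds vacuously if p > max|s| for s ∈ L.

The longest string in L = {aaa, bbb, ccc} has length 3.
If p = 4, then no string s ∈ L has |s| ≥ p, so the condition is vacuously true.

The minimum pumping length is p = 4.

Why no smaller p works: for any p ≤ 3, the longest string s ∈ L has |s| = 3 ≥ p, so it would
have to be pumpable; but pumping up (i = 2, 3, ...) produces ever longer strings, which cannot all lie in the
finite language L. So the pumping property fails for every p ≤ 3.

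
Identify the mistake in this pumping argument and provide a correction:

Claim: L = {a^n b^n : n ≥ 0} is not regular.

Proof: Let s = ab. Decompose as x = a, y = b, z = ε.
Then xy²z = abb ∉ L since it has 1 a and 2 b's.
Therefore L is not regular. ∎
Error: The string s = ab might be shorter than the pumping length p.

Correction: Choose s = a^p b^p to ensure |s| ≥ p. Also, the decomposition is wrong: with |xy| ≤ p, y cannot include b's when s starts with p a's.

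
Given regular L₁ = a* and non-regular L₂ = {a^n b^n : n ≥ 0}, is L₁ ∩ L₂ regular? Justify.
Yes — L₁ ∩ L₂ is regular.

A string of a* contains no b's, and the only string of {a^n b^n} with no b's is ε (n = 0). So L₁ ∩ L₂ = {ε}, a finite language, which is regular.

Note that the bare facts "L₁ regular, L₂ non-regular" do not settle the question by themselves: the closure of regular languages under ∪, ∩, complement and difference applies only when BOTH operands are regular. With a non-regular operand the result can come out regular or non-regular depending on the specific languages, so one has to work out L₁ ∩ L₂ for this particular pair, as above.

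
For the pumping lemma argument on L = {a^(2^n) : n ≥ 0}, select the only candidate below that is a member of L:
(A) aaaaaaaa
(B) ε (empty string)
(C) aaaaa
(A) aaaaaaaa

The pumping lemma is applied to a string s that lies in L, so first check membership of each option:
- (A) aaaaaaaa has length 8 = 2^3, so it is in L ✓
- (B) ε has length 0, which is not a power of 2, so it is not in L ✗
- (C) aaaaa has length 5, strictly between 2^2 = 4 and 2^3 = 8, so it is not in L ✗

Only (A) aaaaaaaa is in L, so it is the only candidate that could play the role of s.
(In a complete proof one picks s in terms of the pumping length p so that |s| ≥ p is guaranteed; a fixed string like aaaaaaaa illustrates the shape of such an s.)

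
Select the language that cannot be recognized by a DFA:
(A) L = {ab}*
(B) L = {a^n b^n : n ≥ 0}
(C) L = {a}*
(B) {a^n b^n : n ≥ 0}

(B) L = {a^n b^n : n ≥ 0} is NOT regular.

The pumping lemma can be used to prove this:
After pumping, the number of a's and b's become unequal

The other languages are regular because they can be recognized by finite automata.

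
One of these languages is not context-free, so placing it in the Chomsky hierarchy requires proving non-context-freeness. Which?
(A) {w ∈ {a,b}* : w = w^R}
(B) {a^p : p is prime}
(B) {a^p : p is prime}

(B) {a^p : p is prime} requires the CFL pumping lemma.

- {w ∈ {a,b}* : w = w^R} is context-free (but not regular)
  • Can be shown non-regular with the regular pumping lemma
  • After pumping, the string is no longer symmetric

- {a^p : p is prime} is NOT context-free
  • Requires the CFL pumping lemma to prove
  • The CFL pumping lemma also fails because prime gaps are unbounded

The CFL pumping lemma is "stronger" in that it can prove non-membership
in the larger class of context-free languages.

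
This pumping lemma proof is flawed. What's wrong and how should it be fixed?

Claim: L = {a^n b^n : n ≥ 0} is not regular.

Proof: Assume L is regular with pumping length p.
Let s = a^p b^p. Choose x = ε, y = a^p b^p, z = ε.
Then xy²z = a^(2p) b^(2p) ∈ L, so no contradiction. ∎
Error: The decomposition violates |xy| ≤ p. With y = a^p b^p, |xy| = |y| = 2p > p. (The proof also miscomputes xy²z, which would be a^p b^p a^p b^p rather than a^(2p) b^(2p), and it wrongly treats one harmless decomposition as settling the matter — the prover does not get to choose the decomposition.)

Correction: The pumping lemma requires |xy| ≤ p, and the argument must handle every decomposition satisfying |xy| ≤ p, |y| ≥ 1. Since s starts with p a's, any such y consists only of a's, say y = a^k with k ≥ 1. Then xy²z = a^(p+k) b^p has unequal numbers of a's and b's, so xy²z ∉ L — the required contradiction.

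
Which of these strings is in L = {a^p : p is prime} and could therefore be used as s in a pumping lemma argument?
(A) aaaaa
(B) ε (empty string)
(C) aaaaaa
(A) aaaaa

The pumping lemma is applied to a string s that lies in L, so first check membership of each option:
- (A) aaaaa has length 5, which is prime, so it is in L ✓
- (B) ε has length 0, which is not prime, so it is not in L ✗
- (C) aaaaaa has length 6 = 2 × 3, which is not prime, so it is not in L ✗

Only (A) aaaaa is in L, so it is the only candidate that could play the role of s.
(In a complete proof one picks s in terms of the pumping length p so that |s| ≥ p is guaranteed; a fixed string like aaaaa illustrates the shape of such an s.)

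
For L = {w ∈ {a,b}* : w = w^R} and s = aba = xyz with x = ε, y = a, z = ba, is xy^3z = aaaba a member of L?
No

xy³z = ε · aaa · ba = aaaba.
aaaba reversed is abaaa ≠ aaaba, so it is not a palindrome and is not in L.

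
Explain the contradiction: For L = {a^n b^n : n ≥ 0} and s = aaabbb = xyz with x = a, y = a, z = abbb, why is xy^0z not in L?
xy⁰z = aabbb ∉ L

Pumping with i = 0 replaces y = a by y⁰ = ε:
- Original: s = xyz = aaabbb; aaabbb = a^3 b^3 has equal counts (3 = 3), so it is in L
- Pumped: xy⁰z = a · ε · abbb = aabbb
- aabbb has 2 a's and 3 b's; 2 ≠ 3, so it is not in L

The pumping lemma would require xy⁰z ∈ L, so this decomposition yields a contradiction.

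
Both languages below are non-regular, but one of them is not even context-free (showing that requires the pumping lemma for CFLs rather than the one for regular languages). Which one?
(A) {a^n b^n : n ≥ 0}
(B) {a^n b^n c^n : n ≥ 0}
(B) {a^n b^n c^n : n ≥ 0}

(B) {a^n b^n c^n : n ≥ 0} requires the CFL pumping lemma.

- {a^n b^n : n ≥ 0} is context-free (but not regular)
  • Can be shown non-regular with the regular pumping lemma
  • After pumping, the number of a's and b's become unequal

- {a^n b^n c^n : n ≥ 0} is NOT context-free
  • Requires the CFL pumping lemma to prove
  • Cannot maintain three equal counts simultaneously

The CFL pumping lemma is "stronger" in that it can prove non-membership
in the larger class of context-free languages.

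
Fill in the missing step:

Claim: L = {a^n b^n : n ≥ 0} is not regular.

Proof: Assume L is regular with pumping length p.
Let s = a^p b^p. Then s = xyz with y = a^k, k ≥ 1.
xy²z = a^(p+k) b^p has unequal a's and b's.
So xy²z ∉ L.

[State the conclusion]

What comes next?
This contradicts the pumping lemma for regular languages,
which guarantees xy^i z ∈ L for all i ≥ 0.

Since our assumption that L is regular leads to a contradiction,
we conclude that L = {a^n b^n : n ≥ 0} is NOT regular. ∎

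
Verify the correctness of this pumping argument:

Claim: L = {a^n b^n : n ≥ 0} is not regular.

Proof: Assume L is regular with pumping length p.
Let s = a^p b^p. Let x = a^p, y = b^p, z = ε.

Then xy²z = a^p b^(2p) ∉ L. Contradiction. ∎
The proof is INCORRECT.

Error: The decomposition violates |xy| ≤ p.
With x = a^p and y = b^p, we have |xy| = 2p > p.
The pumping lemma requires |xy| ≤ p, so y must be within the first p characters.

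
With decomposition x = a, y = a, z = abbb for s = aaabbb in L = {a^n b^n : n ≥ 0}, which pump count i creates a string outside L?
i = 3

xy³z = a · aaa · abbb = aaaaabbb; aaaaabbb has 5 a's and 3 b's; 5 ≠ 3, so it is not in L.
(Other choices also work, e.g. i = 0, 2; only i = 1 is guaranteed to stay in L since xy¹z = s.)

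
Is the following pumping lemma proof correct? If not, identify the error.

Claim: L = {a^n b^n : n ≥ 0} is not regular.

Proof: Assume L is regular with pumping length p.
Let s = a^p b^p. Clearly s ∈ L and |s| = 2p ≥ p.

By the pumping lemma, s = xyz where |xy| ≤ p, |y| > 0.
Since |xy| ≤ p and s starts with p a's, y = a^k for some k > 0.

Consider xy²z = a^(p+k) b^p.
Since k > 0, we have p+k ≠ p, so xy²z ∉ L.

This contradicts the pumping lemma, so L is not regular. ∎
The proof is correct.

This proof is valid because:
1. The string s = a^p b^p is correctly in L
2. The decomposition analysis is correct: y must consist only of a's
3. The contradiction is valid: pumping increases a's but not b's
4. The conclusion follows logically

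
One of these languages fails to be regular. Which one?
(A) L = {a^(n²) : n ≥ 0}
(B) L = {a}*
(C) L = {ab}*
(A) {a^(n²) : n ≥ 0}

(A) L = {a^(n²) : n ≥ 0} is NOT regular.

The pumping lemma can be used to prove this:
After pumping, length is no longer a perfect square

The other languages are regular because they can be recognized by finite automata.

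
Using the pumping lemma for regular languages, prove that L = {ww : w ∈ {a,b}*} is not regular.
Assume for contradiction that L is regular, and let p ≥ 1 be the pumping length given by the pumping lemma.
Choose s = a^p b a^p b. Then s ∈ L (take w = a^p b) and |s| = 2p + 2 ≥ p.
By the pumping lemma, s = xyz for some x, y, z with |xy| ≤ p, |y| ≥ 1, and xy^i z ∈ L for every i ≥ 0.
Since |xy| ≤ p and the first p symbols of s are all a's, y = a^k for some k with 1 ≤ k ≤ p.

Take i = 2: t = xy²z = a^(p + k) b a^p b.
Suppose t = uu for some string u. The string t contains exactly two b's and ends in b, so u contains exactly one b and ends in b; hence u = a^j b for some j, and uu = a^j b a^j b. Comparing with t = a^(p + k) b a^p b forces j = p + k (first block) and j = p (second block), which is impossible since k ≥ 1. So t ∉ L.

This contradicts the pumping lemma, which requires xy^i z ∈ L for all i ≥ 0.
Hence L = {ww : w ∈ {a,b}*} is not regular. ∎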